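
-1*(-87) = 87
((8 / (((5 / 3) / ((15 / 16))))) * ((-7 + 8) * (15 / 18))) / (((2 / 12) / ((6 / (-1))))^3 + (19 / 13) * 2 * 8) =2274480 / 14183411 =0.16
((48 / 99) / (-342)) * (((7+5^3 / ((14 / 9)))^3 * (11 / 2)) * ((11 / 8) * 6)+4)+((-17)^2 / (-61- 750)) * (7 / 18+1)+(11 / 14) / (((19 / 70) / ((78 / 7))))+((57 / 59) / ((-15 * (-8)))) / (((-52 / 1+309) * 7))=-20399065992120703861 / 476036392279140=-42851.90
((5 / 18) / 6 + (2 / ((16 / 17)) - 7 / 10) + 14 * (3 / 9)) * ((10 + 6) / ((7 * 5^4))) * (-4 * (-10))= 15152 / 16875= 0.90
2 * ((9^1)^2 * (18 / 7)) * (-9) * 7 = -26244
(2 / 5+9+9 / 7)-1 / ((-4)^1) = 1531 / 140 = 10.94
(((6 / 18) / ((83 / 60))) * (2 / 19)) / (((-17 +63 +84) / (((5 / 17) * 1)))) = 20 / 348517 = 0.00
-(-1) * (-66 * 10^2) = -6600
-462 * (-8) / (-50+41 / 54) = -199584 / 2659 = -75.06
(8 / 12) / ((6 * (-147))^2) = 1 / 1166886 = 0.00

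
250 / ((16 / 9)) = 1125 / 8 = 140.62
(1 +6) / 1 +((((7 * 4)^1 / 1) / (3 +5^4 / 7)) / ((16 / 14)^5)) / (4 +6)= 7.02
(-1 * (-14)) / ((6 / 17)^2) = 112.39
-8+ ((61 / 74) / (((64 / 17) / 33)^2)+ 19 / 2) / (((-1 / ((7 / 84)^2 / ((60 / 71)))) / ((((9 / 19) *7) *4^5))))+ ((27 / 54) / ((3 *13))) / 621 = -2040.31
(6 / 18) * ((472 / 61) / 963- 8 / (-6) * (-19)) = -1487684 / 176229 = -8.44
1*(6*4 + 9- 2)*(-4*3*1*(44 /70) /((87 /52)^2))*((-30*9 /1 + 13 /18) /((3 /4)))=71507907328 /2384235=29991.97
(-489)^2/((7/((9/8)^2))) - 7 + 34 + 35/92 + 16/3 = 1337458517/30912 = 43266.64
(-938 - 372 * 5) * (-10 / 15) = 5596 / 3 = 1865.33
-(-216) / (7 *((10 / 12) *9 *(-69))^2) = 32 / 277725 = 0.00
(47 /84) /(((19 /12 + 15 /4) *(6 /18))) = 141 /448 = 0.31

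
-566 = -566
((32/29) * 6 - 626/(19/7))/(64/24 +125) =-370290/211033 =-1.75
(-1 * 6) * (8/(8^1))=-6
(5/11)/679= 5/7469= 0.00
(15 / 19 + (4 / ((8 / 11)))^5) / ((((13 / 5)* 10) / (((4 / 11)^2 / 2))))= 3060449 / 239096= 12.80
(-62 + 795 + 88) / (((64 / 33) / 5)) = 135465 / 64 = 2116.64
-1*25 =-25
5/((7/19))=95/7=13.57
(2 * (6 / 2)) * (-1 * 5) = -30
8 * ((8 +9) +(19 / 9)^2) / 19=13904 / 1539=9.03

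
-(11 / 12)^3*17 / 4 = -22627 / 6912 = -3.27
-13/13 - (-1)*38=37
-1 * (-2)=2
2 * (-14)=-28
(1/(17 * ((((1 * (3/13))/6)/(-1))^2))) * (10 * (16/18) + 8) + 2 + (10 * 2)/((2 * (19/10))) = 1973402/2907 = 678.84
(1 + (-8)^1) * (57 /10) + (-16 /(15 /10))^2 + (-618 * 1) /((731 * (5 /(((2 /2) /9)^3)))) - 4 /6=130046681 /1776330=73.21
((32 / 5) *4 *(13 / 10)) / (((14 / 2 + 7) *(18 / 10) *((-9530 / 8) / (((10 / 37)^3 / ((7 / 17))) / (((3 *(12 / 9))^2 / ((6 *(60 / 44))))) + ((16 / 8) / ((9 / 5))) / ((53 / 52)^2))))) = -35902828038272 / 29600128774072395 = -0.00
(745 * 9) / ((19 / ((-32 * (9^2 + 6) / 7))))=-18666720 / 133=-140351.28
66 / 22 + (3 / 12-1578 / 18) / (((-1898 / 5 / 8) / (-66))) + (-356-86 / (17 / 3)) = -7901421 / 16133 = -489.77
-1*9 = -9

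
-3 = -3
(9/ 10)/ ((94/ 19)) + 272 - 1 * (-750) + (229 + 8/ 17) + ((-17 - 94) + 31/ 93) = 54698861/ 47940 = 1140.99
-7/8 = -0.88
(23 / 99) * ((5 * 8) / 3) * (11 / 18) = 460 / 243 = 1.89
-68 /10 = -34 /5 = -6.80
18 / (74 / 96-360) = -864 / 17243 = -0.05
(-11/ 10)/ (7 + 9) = -11/ 160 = -0.07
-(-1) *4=4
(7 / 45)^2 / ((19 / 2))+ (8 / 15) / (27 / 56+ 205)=2276806 / 442731825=0.01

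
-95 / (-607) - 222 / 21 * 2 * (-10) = 211.59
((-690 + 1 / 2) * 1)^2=1901641 / 4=475410.25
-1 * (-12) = 12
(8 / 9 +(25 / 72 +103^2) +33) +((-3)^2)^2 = 772145 / 72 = 10724.24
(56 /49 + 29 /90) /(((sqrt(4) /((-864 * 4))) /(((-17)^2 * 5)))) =-25607712 /7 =-3658244.57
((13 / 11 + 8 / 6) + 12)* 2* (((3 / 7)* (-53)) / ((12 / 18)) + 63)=64665 / 77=839.81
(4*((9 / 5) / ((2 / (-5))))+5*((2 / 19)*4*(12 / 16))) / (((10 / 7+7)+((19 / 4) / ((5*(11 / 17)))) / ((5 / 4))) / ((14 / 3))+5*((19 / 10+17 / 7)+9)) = -2802800 / 11726059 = -0.24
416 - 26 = 390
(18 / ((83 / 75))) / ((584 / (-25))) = -16875 / 24236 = -0.70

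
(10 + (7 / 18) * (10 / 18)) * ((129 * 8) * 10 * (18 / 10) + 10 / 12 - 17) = 184299145 / 972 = 189608.17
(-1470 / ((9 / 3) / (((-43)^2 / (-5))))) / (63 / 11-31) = -996611 / 139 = -7169.86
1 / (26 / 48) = 24 / 13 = 1.85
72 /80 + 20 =209 /10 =20.90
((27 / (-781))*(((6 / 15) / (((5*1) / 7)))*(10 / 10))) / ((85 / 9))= -3402 / 1659625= -0.00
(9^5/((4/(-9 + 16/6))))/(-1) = 373977/4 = 93494.25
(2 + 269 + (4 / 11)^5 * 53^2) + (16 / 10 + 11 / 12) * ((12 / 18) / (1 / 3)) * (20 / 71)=9957660883 / 34303863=290.28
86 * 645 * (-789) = -43765830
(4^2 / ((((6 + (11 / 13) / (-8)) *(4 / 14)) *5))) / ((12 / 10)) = 1.58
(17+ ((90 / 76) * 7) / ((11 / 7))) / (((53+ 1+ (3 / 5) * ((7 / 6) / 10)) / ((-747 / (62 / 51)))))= -8868029175 / 35031953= -253.14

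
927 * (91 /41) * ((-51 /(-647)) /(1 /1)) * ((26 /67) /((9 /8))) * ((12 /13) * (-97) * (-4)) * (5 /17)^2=52368825600 /30214253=1733.25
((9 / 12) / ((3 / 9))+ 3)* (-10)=-105 / 2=-52.50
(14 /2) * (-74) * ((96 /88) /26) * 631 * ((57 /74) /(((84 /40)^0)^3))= -1510614 /143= -10563.73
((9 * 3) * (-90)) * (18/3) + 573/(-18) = -87671/6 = -14611.83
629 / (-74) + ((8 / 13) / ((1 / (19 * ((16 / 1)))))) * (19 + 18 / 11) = 1101697 / 286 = 3852.09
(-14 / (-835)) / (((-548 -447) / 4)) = -0.00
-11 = -11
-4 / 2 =-2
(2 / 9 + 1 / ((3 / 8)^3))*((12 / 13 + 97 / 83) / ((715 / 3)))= 1169126 / 6943365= 0.17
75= 75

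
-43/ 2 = -21.50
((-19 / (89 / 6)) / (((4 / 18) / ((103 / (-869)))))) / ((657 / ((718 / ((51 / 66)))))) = 8430756 / 8725471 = 0.97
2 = 2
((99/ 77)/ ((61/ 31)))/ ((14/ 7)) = 0.33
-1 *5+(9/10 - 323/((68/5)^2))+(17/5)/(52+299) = -2786177/477360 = -5.84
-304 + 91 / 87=-26357 / 87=-302.95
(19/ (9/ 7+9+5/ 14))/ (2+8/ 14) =931/ 1341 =0.69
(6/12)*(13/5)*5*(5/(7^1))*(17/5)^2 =3757/70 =53.67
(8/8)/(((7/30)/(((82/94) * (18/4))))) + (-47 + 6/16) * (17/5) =-1864789/13160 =-141.70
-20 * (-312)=6240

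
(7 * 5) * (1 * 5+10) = 525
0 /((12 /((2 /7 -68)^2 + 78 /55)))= 0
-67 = -67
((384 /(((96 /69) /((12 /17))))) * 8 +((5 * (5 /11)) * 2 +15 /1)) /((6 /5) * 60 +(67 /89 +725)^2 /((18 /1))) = 0.05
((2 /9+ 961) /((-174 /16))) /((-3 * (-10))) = -34604 /11745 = -2.95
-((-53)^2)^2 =-7890481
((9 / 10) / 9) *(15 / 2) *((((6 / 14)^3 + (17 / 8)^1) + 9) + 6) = 141621 / 10976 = 12.90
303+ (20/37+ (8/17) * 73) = 212535/629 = 337.89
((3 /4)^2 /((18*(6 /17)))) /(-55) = -17 /10560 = -0.00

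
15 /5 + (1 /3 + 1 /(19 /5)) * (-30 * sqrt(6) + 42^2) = 20049 /19-340 * sqrt(6) /19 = 1011.38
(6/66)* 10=10/11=0.91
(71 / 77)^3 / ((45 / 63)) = 357911 / 326095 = 1.10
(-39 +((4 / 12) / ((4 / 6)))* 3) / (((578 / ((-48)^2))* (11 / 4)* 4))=-43200 / 3179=-13.59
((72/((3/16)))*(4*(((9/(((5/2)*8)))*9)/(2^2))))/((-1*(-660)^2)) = -0.00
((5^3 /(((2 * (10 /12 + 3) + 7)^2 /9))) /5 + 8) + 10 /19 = 352107 /36784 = 9.57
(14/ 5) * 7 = 98/ 5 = 19.60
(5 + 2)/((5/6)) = 42/5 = 8.40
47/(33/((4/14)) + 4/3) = 282/701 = 0.40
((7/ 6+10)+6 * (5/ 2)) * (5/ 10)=157/ 12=13.08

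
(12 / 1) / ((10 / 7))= 42 / 5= 8.40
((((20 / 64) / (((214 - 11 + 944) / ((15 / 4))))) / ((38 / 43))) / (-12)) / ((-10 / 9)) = 0.00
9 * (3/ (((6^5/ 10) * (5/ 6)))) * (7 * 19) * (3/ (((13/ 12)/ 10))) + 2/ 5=10001/ 65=153.86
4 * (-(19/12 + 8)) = -38.33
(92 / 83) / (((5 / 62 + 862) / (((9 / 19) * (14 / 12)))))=59892 / 84289073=0.00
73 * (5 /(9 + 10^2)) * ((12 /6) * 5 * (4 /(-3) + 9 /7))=-3650 /2289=-1.59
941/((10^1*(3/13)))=12233/30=407.77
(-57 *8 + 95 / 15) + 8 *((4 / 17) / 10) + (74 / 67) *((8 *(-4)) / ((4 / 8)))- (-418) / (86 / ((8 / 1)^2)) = -209.10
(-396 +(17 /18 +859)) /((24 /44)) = 91861 /108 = 850.56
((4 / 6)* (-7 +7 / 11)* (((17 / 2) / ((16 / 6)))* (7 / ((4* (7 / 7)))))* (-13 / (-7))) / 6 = -7735 / 1056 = -7.32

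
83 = 83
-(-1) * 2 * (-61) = -122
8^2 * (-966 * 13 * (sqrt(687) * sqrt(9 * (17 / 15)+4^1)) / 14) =-57408 * sqrt(243885) / 5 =-5670155.35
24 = 24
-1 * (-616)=616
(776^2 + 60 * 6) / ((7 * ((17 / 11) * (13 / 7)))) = 6627896 / 221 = 29990.48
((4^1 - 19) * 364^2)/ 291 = -662480/ 97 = -6829.69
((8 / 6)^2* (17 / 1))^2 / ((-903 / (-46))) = 3403264 / 73143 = 46.53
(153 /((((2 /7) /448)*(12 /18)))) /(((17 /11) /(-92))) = -21422016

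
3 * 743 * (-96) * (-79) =16904736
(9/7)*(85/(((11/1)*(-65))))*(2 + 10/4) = -0.69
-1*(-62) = 62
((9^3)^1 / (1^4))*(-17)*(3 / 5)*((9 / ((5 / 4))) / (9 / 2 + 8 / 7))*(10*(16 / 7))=-216861.81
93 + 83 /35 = 3338 /35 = 95.37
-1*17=-17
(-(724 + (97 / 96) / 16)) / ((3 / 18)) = -1112161 / 256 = -4344.38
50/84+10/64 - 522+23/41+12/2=-14180671/27552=-514.69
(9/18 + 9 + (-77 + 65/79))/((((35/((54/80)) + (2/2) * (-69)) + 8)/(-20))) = -2844450/19513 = -145.77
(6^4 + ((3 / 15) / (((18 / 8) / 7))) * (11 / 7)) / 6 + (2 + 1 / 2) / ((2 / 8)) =30532 / 135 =226.16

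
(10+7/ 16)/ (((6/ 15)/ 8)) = 835/ 4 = 208.75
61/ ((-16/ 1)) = -3.81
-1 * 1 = -1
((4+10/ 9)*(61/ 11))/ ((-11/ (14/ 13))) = -39284/ 14157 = -2.77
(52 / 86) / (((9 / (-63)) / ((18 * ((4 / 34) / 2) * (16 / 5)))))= -52416 / 3655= -14.34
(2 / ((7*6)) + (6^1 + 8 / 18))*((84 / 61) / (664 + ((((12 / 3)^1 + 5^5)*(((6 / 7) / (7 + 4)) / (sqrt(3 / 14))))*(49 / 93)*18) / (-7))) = -436398501*sqrt(42) / 30294006782 - 3947391107 / 45441010173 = -0.18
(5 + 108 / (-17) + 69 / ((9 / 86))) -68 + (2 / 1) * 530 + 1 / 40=3366011 / 2040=1650.01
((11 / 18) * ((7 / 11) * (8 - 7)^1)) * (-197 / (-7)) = 197 / 18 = 10.94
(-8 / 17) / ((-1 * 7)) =8 / 119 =0.07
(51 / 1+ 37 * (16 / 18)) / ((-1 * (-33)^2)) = -755 / 9801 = -0.08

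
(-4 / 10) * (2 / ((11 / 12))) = -48 / 55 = -0.87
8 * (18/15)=48/5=9.60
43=43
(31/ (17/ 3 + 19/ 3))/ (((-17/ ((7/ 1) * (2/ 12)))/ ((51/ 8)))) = -217/ 192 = -1.13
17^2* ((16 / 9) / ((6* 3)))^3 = 147968 / 531441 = 0.28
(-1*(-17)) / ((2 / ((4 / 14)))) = 17 / 7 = 2.43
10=10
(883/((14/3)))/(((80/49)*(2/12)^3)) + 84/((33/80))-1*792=5377831/220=24444.69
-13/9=-1.44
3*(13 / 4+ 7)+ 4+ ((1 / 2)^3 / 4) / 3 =3337 / 96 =34.76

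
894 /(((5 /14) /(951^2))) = 11319482916 /5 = 2263896583.20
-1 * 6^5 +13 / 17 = -132179 / 17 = -7775.24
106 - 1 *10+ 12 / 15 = 484 / 5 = 96.80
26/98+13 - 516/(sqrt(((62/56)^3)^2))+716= 509517226/1459759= 349.04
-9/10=-0.90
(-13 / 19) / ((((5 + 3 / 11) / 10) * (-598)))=55 / 25346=0.00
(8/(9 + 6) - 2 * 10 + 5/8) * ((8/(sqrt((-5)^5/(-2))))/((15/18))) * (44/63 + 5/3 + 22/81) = -193154 * sqrt(10)/50625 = -12.07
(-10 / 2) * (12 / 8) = -15 / 2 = -7.50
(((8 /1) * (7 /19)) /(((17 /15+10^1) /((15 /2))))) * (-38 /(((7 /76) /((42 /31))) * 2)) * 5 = -14364000 /5177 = -2774.58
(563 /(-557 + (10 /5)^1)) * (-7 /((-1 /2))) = -7882 /555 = -14.20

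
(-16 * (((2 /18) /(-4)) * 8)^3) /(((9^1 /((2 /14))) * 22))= 64 /505197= 0.00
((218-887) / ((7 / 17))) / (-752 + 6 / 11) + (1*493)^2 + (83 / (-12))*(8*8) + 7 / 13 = 547475912833 / 2256618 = 242609.03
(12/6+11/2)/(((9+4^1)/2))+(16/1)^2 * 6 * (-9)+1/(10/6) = -898446/65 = -13822.25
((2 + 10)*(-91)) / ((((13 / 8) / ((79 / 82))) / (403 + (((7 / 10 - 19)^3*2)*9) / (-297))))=-501373.08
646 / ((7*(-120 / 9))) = -6.92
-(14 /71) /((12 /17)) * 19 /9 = -2261 /3834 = -0.59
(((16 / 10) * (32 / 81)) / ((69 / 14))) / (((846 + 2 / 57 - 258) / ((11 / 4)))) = 93632 / 156110085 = 0.00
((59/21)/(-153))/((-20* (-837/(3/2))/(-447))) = 8791/11952360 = 0.00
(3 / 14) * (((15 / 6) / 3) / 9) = 0.02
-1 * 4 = -4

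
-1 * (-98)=98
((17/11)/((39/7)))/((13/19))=2261/5577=0.41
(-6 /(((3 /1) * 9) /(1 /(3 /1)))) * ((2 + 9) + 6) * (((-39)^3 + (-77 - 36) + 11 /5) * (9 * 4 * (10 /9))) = 80824528 /27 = 2993501.04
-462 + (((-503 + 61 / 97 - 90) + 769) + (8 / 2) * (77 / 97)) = -27373 / 97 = -282.20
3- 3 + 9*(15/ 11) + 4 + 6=22.27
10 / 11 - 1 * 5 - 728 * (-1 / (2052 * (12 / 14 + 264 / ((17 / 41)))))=-875610356 / 214067205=-4.09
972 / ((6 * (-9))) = -18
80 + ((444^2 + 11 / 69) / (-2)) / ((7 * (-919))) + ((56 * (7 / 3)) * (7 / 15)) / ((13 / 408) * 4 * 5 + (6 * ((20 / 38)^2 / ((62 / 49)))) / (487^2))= 146272221092643749737 / 765784534856731950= 191.01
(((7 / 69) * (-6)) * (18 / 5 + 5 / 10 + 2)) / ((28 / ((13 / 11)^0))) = -61 / 460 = -0.13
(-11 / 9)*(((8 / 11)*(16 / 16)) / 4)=-2 / 9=-0.22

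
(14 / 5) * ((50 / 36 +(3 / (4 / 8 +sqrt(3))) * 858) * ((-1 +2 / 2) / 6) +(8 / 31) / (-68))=-0.01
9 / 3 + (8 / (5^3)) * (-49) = -17 / 125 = -0.14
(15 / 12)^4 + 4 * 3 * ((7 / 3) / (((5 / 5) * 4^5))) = 79 / 32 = 2.47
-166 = -166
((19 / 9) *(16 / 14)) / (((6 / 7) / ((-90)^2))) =22800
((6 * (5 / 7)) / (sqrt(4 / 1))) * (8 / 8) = 15 / 7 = 2.14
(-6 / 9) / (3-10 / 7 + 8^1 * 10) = -14 / 1713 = -0.01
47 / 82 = 0.57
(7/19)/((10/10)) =0.37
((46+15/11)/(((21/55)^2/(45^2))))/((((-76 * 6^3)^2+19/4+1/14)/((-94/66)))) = -61217500/17606357307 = -0.00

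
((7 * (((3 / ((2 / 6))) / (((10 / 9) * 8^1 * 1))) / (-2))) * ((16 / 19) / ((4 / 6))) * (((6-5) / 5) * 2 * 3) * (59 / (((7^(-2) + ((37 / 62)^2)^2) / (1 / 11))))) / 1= -108995965389864 / 557038425625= -195.67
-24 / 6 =-4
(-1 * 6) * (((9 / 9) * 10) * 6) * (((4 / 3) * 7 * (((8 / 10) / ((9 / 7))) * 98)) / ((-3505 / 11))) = 6761216 / 10515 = 643.01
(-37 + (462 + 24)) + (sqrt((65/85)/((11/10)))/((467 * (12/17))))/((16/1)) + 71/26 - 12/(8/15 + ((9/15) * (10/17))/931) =429.25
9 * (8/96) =3/4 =0.75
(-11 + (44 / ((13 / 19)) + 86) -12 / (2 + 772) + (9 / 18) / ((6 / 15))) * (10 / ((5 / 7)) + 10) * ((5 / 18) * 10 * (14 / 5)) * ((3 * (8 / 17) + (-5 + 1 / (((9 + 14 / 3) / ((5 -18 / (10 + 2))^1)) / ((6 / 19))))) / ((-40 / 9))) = 20703.16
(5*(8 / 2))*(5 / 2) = 50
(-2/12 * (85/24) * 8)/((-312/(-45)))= -0.68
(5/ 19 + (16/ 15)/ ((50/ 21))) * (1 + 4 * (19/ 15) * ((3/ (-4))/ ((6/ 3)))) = -15201/ 23750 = -0.64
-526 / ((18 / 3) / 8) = -2104 / 3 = -701.33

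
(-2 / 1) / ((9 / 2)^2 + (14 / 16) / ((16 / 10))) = -128 / 1331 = -0.10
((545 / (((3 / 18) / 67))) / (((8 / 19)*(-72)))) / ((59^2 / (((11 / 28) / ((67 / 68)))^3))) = -67713447065 / 514539809952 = -0.13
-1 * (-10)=10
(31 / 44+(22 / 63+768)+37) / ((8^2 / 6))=2234381 / 29568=75.57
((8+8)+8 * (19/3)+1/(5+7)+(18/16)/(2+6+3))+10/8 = 5993/88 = 68.10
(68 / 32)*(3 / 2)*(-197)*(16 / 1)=-10047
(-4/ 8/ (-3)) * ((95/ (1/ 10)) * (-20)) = -9500/ 3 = -3166.67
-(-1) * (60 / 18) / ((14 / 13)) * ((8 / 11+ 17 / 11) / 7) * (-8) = -13000 / 1617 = -8.04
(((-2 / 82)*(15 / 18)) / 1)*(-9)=15 / 82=0.18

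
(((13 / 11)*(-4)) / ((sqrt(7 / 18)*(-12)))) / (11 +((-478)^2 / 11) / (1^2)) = sqrt(14) / 123095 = 0.00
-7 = -7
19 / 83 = 0.23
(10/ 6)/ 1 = 5/ 3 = 1.67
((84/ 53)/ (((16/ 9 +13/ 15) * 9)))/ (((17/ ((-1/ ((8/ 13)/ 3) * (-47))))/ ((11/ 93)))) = 100815/ 949654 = 0.11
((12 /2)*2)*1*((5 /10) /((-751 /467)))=-2802 /751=-3.73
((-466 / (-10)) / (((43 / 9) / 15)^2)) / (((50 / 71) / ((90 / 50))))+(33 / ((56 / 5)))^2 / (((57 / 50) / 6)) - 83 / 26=10889572656077 / 8951378800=1216.52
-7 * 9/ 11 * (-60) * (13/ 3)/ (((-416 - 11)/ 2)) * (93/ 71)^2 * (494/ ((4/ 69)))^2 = -2939299541101170/ 3382511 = -868969691.78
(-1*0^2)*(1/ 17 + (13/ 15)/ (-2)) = 0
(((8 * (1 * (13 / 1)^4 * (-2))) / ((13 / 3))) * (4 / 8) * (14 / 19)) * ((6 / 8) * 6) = -174834.95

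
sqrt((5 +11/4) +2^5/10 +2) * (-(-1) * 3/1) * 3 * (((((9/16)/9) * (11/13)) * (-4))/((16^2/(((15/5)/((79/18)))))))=-2673 * sqrt(1295)/5258240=-0.02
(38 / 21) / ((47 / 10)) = 380 / 987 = 0.39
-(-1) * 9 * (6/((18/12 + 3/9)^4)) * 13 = 909792/14641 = 62.14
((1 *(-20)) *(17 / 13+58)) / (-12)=1285 / 13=98.85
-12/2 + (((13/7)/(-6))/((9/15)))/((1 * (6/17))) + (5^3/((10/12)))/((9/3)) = 32159/756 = 42.54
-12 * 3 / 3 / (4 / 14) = -42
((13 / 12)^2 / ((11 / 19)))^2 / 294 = 10310521 / 737662464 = 0.01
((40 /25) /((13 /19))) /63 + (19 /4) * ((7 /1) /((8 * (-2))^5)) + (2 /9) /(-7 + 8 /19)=157870677 /47710208000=0.00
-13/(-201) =13/201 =0.06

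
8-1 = 7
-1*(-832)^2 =-692224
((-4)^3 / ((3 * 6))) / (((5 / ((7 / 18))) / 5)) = -112 / 81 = -1.38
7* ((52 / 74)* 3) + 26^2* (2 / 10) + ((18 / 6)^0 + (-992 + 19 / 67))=-10421216 / 12395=-840.76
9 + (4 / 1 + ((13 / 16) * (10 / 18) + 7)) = 2945 / 144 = 20.45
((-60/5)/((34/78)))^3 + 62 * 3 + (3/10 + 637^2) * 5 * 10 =99575639131/4913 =20267787.33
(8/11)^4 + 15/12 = 89589/58564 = 1.53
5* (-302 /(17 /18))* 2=-54360 /17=-3197.65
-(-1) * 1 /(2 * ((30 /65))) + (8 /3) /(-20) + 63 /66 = 419 /220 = 1.90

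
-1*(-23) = 23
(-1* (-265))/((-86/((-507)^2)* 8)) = -68117985/688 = -99008.70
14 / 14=1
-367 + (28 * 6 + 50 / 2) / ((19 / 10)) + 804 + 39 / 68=696585 / 1292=539.15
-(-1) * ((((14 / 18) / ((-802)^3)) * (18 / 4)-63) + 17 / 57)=-3687292998383 / 58806855312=-62.70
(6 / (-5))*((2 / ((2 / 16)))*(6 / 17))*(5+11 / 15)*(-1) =16512 / 425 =38.85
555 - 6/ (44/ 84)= 5979/ 11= 543.55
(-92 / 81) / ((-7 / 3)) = 92 / 189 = 0.49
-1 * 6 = -6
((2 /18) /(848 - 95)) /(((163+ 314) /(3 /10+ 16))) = 163 /32326290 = 0.00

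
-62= -62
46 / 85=0.54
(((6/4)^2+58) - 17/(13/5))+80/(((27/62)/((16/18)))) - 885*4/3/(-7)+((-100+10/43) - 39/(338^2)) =91855726741/321390342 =285.81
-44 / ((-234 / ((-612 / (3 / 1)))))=-1496 / 39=-38.36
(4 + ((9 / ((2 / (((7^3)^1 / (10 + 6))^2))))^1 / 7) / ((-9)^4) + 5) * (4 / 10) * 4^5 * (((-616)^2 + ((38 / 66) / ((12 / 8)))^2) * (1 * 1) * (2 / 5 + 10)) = 104463064826750656 / 7144929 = 14620588227.92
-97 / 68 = -1.43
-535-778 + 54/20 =-1310.30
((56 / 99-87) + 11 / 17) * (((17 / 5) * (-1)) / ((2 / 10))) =144380 / 99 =1458.38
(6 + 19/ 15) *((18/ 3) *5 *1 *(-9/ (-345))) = 654/ 115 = 5.69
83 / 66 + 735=48593 / 66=736.26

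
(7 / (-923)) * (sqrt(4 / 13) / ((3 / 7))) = -98 * sqrt(13) / 35997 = -0.01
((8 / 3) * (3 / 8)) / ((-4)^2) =1 / 16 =0.06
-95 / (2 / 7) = -665 / 2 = -332.50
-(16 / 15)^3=-4096 / 3375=-1.21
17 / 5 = 3.40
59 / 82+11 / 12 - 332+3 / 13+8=-2060363 / 6396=-322.13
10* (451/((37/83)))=374330/37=10117.03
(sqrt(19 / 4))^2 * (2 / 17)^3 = 38 / 4913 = 0.01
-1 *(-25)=25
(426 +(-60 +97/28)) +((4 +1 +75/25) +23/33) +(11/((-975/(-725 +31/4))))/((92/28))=380.62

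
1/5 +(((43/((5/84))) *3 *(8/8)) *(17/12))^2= 235653206/25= 9426128.24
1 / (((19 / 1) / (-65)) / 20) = -1300 / 19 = -68.42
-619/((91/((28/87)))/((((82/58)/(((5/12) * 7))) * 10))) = -812128/76531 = -10.61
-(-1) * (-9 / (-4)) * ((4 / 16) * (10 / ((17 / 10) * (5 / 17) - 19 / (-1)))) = 15 / 52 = 0.29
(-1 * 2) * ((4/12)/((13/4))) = -8/39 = -0.21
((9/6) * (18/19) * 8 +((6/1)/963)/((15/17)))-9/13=12705553/1189305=10.68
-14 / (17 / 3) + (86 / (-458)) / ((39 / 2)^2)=-14631902 / 5921253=-2.47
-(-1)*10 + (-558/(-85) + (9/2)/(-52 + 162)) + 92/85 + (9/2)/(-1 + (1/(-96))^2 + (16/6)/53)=22462438467/1734683060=12.95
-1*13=-13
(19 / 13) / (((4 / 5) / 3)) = 285 / 52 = 5.48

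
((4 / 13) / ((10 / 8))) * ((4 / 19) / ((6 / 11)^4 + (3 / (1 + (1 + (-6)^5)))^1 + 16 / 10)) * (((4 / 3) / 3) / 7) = 2241361408 / 1149968645469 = 0.00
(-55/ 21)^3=-166375/ 9261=-17.97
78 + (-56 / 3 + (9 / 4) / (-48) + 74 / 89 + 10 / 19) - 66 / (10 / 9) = 2019841 / 1623360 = 1.24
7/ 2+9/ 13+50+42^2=1818.19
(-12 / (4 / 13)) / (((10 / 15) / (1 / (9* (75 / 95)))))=-247 / 30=-8.23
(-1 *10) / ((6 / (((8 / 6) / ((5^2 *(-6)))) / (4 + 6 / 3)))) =1 / 405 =0.00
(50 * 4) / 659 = 200 / 659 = 0.30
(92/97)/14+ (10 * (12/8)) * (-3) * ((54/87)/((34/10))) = -2727272/334747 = -8.15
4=4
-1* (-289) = 289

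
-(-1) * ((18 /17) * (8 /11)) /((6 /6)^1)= 144 /187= 0.77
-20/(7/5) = -100/7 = -14.29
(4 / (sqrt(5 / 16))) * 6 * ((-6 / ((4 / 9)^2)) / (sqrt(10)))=-1458 * sqrt(2) / 5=-412.38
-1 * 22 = -22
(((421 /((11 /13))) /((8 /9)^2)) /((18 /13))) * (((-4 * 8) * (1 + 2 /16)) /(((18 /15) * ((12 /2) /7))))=-22411935 /1408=-15917.57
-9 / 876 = -0.01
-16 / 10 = -8 / 5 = -1.60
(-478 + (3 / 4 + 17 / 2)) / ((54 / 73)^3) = -243135625 / 209952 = -1158.05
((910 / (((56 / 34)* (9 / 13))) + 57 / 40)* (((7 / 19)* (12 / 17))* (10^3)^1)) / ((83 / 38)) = 402938200 / 4233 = 95189.75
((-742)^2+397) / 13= 550961 / 13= 42381.62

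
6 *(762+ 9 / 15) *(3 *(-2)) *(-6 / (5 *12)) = 68634 / 25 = 2745.36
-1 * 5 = -5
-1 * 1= -1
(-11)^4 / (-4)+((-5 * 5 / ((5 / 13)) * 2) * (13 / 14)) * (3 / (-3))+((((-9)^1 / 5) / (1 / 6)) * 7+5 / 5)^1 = -505979 / 140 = -3614.14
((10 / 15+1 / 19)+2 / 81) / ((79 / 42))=16030 / 40527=0.40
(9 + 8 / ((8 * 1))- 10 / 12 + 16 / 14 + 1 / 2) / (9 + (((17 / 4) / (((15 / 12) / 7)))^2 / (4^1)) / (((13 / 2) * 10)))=1475500 / 1525881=0.97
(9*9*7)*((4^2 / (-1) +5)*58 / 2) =-180873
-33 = -33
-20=-20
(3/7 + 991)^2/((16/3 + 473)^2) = 17338896/4036081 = 4.30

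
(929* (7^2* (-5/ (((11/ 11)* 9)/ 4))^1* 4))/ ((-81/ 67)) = 243992560/ 729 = 334694.87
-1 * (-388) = 388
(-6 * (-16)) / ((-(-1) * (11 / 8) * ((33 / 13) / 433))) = 1441024 / 121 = 11909.29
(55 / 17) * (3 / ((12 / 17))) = 55 / 4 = 13.75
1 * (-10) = -10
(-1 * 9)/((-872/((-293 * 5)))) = -13185/872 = -15.12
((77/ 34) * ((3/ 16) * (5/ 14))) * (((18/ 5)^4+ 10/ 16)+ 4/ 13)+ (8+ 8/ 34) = 33.85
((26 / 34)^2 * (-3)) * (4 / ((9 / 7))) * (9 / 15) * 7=-33124 / 1445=-22.92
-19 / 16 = -1.19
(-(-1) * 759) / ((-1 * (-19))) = 759 / 19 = 39.95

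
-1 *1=-1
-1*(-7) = 7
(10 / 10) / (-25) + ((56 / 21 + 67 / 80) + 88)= 109757 / 1200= 91.46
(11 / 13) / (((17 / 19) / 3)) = 627 / 221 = 2.84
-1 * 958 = -958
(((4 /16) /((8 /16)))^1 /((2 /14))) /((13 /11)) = 77 /26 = 2.96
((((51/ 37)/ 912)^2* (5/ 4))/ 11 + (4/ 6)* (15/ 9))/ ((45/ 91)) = 1013152408723/ 450908384256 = 2.25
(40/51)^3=64000/132651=0.48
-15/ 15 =-1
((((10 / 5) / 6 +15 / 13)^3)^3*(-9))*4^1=-29710634958579712 / 23192040128751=-1281.07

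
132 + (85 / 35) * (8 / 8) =941 / 7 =134.43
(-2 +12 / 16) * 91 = -455 / 4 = -113.75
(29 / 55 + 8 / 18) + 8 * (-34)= -271.03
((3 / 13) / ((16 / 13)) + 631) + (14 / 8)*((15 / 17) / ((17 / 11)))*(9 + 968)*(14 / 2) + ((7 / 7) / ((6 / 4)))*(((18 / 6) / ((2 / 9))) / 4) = 34525195 / 4624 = 7466.52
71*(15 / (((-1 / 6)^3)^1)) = -230040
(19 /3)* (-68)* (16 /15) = -20672 /45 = -459.38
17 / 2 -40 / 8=7 / 2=3.50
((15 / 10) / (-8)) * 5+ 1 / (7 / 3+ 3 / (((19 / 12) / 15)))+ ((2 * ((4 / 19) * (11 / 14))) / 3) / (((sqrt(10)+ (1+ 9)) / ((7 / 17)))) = -220131031 / 244606608 - 22 * sqrt(10) / 43605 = -0.90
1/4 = 0.25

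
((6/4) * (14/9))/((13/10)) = 70/39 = 1.79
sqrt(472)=2 * sqrt(118)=21.73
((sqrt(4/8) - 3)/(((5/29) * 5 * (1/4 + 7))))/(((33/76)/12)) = -3648/275 + 608 * sqrt(2)/275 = -10.14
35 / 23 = 1.52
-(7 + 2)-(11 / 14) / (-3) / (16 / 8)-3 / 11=-8447 / 924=-9.14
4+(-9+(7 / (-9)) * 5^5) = -21920 / 9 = -2435.56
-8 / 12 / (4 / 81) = -27 / 2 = -13.50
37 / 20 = 1.85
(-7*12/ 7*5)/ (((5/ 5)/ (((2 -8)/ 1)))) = 360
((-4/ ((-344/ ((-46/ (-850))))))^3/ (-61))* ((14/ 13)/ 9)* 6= -85169/ 29039998834031250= -0.00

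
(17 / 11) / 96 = 17 / 1056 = 0.02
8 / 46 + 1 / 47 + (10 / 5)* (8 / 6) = 9281 / 3243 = 2.86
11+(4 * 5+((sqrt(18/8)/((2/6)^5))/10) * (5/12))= 739/16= 46.19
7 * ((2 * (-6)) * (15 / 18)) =-70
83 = 83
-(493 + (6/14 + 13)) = -3545/7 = -506.43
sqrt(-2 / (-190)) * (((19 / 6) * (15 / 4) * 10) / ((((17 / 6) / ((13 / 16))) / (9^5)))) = 11514555 * sqrt(95) / 544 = 206305.15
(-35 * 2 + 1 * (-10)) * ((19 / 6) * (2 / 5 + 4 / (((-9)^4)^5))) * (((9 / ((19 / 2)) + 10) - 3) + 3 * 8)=-118075246938360892612432 / 36472996377170786403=-3237.33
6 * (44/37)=264/37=7.14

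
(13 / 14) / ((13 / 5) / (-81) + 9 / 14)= 1.52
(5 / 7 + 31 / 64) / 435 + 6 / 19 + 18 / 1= 22609481 / 1234240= 18.32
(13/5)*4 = 52/5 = 10.40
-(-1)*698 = 698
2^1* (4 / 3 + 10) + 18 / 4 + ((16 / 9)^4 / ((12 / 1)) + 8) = 1417139 / 39366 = 36.00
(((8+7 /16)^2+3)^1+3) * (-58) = -573069 /128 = -4477.10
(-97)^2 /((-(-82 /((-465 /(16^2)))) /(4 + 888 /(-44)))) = 389391465 /115456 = 3372.64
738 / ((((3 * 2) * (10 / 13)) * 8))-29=-721 / 80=-9.01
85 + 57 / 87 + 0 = 2484 / 29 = 85.66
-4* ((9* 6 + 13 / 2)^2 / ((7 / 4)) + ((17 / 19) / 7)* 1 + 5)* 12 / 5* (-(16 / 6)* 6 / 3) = 71388416 / 665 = 107351.00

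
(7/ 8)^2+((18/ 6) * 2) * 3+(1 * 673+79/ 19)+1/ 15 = 12694861/ 18240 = 695.99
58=58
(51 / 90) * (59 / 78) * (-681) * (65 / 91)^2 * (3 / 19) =-1138405 / 48412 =-23.51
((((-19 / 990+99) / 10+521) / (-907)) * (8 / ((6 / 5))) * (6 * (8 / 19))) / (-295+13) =0.03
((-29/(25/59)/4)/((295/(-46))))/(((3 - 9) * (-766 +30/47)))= 0.00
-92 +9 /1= -83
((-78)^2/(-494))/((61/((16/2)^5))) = -7667712/1159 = -6615.80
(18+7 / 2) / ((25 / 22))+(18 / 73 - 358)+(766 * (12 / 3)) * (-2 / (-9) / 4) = -2769439 / 16425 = -168.61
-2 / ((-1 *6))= 1 / 3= 0.33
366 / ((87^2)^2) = 122 / 19096587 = 0.00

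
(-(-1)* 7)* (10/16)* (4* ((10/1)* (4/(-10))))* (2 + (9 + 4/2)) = -910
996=996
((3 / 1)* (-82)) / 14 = -123 / 7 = -17.57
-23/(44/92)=-529/11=-48.09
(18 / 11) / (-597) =-6 / 2189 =-0.00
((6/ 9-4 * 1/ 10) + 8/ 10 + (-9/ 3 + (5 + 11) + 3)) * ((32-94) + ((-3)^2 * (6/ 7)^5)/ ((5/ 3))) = -1280055808/ 1260525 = -1015.49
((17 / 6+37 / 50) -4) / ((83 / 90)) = -192 / 415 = -0.46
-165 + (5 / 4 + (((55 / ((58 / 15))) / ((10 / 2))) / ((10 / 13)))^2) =-2019379 / 13456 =-150.07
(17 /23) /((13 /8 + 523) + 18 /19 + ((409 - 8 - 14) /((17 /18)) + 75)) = 43928 /60046353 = 0.00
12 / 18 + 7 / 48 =13 / 16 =0.81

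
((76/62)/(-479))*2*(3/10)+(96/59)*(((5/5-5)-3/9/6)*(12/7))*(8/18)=-1387914298/275968665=-5.03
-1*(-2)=2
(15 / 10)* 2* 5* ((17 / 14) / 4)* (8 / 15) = 17 / 7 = 2.43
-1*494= -494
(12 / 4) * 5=15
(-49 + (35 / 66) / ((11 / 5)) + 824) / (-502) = -562825 / 364452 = -1.54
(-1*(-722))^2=521284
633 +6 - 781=-142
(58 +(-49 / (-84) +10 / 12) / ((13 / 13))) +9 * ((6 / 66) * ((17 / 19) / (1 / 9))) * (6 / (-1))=49873 / 2508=19.89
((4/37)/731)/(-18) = -2/243423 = -0.00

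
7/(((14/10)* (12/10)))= 25/6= 4.17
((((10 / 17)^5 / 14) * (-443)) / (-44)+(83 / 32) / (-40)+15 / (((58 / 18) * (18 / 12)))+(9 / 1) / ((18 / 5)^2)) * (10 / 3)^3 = 3454954883862325 / 24654124335456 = 140.14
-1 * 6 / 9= -2 / 3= -0.67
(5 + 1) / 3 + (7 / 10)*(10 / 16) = 39 / 16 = 2.44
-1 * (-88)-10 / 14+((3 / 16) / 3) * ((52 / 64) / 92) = 87.29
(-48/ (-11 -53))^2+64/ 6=539/ 48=11.23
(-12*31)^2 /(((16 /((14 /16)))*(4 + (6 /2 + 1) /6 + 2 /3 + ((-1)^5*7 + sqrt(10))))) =181629 /104 + 544887*sqrt(10) /520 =5060.06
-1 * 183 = -183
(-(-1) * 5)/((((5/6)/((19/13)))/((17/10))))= 14.91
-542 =-542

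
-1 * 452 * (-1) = 452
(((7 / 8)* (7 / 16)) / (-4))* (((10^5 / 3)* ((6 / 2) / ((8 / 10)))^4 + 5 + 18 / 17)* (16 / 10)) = -43927774751 / 43520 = -1009369.82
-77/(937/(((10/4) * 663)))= -255255/1874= -136.21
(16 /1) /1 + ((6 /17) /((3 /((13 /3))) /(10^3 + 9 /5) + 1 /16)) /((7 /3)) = 144107344 /7834603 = 18.39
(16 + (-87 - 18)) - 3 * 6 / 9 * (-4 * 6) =-41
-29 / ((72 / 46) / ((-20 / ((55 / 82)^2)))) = 4484908 / 5445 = 823.67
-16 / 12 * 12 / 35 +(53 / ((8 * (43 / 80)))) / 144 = -40261 / 108360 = -0.37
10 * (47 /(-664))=-235 /332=-0.71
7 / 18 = 0.39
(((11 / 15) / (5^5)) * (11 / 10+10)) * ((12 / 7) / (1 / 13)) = 31746 / 546875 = 0.06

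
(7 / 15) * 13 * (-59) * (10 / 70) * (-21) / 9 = 5369 / 45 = 119.31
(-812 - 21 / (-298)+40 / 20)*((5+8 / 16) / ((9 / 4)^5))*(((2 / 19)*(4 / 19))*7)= -12687116288 / 1058728887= -11.98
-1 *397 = -397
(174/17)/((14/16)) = 1392/119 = 11.70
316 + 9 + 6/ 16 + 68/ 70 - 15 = 87177/ 280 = 311.35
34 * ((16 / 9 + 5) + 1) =2380 / 9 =264.44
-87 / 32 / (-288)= 29 / 3072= 0.01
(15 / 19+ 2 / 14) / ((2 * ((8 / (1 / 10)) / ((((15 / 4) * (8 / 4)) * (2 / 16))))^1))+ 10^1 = 170333 / 17024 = 10.01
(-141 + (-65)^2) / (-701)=-4084 / 701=-5.83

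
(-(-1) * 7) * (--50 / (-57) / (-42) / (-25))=-0.01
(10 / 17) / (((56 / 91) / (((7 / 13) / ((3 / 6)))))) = 35 / 34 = 1.03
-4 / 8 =-1 / 2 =-0.50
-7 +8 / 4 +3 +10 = 8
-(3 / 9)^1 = -1 / 3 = -0.33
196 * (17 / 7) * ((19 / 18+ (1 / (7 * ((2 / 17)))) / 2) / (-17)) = -419 / 9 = -46.56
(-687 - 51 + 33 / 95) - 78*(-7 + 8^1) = -77487 / 95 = -815.65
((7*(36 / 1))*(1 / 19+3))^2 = 591765.81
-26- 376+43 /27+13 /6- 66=-25069 /54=-464.24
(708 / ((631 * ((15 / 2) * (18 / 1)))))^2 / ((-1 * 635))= -55696 / 511985275875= -0.00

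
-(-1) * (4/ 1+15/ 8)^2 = 2209/ 64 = 34.52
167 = 167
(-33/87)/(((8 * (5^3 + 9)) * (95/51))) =-561/2953360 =-0.00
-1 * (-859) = 859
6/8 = 3/4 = 0.75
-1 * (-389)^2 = -151321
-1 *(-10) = 10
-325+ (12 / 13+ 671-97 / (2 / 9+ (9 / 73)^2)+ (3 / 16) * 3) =-144642937 / 2368496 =-61.07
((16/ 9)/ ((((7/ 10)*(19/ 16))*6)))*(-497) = -90880/ 513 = -177.15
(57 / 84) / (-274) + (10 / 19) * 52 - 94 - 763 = -120934097 / 145768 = -829.63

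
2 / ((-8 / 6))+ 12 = 21 / 2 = 10.50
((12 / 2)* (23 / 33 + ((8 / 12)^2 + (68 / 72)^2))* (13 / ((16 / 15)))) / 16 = 471055 / 50688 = 9.29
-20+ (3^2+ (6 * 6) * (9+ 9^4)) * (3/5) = 709487/5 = 141897.40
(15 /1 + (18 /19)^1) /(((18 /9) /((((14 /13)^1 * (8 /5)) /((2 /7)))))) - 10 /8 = 231377 /4940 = 46.84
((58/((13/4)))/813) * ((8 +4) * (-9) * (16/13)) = -133632/45799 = -2.92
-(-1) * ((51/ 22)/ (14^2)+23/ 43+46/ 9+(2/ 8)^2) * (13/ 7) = 248189591/ 23362416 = 10.62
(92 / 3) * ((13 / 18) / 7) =598 / 189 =3.16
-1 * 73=-73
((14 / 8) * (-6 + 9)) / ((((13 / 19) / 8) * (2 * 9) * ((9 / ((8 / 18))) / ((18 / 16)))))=133 / 702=0.19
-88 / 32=-11 / 4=-2.75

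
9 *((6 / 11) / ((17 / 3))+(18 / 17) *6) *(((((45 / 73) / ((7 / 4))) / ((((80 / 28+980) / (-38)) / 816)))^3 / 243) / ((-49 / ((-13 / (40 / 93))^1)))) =-16855815525398928 / 83355203598205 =-202.22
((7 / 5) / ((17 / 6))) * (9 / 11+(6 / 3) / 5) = 0.60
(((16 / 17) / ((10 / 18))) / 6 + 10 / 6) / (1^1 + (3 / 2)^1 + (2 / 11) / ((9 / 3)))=10934 / 14365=0.76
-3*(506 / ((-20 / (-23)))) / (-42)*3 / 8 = 15.59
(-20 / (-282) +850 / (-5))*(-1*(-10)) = -239600 / 141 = -1699.29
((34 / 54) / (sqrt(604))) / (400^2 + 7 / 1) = 0.00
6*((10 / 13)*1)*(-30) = -1800 / 13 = -138.46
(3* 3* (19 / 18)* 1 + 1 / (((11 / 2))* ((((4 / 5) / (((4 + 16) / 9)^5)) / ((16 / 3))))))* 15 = 1127.81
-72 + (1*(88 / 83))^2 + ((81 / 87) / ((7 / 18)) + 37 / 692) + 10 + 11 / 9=-498245337589 / 8709652476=-57.21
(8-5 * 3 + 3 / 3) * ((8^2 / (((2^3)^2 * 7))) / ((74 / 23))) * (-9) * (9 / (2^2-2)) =5589 / 518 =10.79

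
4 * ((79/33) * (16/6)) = 2528/99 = 25.54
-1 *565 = -565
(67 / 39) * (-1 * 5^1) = -335 / 39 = -8.59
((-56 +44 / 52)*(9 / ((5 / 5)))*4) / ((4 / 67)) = -432351 / 13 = -33257.77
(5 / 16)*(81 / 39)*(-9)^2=10935 / 208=52.57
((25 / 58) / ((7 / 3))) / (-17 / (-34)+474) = 75 / 192647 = 0.00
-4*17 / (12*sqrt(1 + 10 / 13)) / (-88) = 17*sqrt(299) / 6072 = 0.05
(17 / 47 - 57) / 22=-121 / 47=-2.57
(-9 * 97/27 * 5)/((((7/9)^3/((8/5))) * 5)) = -188568/1715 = -109.95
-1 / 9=-0.11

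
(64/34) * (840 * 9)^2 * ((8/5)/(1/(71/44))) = 51941191680/187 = 277760383.32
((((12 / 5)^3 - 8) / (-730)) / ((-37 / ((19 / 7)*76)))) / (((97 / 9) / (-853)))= -576450576 / 163748125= -3.52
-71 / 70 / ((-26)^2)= -0.00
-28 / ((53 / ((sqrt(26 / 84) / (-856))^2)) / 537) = -2327 / 19417504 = -0.00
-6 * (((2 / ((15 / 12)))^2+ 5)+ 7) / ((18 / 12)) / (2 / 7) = -5096 / 25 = -203.84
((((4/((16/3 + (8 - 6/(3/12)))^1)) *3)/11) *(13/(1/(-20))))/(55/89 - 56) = -17355/36146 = -0.48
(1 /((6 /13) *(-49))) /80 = -0.00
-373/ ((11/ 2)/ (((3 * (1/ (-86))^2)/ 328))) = -0.00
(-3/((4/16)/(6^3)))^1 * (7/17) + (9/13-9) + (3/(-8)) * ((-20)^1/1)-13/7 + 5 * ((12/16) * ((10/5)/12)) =-13234077/12376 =-1069.33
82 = 82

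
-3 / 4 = -0.75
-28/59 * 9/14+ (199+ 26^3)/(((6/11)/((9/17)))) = 34607313/2006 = 17251.90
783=783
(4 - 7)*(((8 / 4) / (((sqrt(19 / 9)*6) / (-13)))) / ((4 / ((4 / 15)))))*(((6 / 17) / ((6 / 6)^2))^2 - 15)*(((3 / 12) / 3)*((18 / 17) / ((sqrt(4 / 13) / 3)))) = -502983*sqrt(247) / 1866940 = -4.23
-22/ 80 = -0.28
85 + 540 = 625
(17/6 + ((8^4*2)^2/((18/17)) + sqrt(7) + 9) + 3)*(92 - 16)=76*sqrt(7) + 43352336290/9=4816926455.52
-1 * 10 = -10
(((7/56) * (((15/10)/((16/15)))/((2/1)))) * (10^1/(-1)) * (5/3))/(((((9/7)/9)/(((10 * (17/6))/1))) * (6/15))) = -371875/512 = -726.32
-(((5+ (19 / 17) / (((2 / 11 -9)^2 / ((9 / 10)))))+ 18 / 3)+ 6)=-17.01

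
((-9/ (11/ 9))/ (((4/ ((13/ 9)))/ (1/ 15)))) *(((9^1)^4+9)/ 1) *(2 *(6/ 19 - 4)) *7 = 12555270/ 209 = 60073.06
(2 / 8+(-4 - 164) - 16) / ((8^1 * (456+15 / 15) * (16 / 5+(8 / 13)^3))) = -8073975 / 551500288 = -0.01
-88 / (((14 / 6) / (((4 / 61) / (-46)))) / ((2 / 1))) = 1056 / 9821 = 0.11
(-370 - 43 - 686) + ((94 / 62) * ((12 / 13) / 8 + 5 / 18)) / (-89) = -1099.01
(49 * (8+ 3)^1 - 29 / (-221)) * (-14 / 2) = -834036 / 221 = -3773.92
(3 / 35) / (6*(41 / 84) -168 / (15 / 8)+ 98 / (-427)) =-122 / 123689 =-0.00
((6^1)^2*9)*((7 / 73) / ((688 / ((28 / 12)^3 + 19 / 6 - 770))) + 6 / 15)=95.55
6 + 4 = 10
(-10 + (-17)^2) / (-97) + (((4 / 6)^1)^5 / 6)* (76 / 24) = -595429 / 212139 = -2.81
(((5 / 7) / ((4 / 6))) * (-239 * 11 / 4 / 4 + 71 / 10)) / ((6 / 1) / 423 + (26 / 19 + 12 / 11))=-1111894839 / 16327808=-68.10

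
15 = 15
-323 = -323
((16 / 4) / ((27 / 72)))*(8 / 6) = 14.22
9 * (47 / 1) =423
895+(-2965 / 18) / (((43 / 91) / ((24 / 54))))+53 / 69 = 59347598 / 80109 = 740.84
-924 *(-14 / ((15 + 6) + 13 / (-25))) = 40425 / 64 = 631.64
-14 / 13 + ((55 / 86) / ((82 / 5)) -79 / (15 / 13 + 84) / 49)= -128183791 / 121287348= -1.06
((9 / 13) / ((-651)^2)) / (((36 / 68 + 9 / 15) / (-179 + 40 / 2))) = -4505 / 19589024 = -0.00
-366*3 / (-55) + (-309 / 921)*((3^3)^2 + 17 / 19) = -224.92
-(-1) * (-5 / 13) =-5 / 13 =-0.38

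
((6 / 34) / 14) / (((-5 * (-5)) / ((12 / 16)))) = 0.00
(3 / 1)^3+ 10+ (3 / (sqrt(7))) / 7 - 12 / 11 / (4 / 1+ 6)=3 * sqrt(7) / 49+ 2029 / 55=37.05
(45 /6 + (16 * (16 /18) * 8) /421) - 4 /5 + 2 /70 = 1856299 /265230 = 7.00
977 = 977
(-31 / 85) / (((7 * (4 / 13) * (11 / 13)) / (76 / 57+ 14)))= -120497 / 39270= -3.07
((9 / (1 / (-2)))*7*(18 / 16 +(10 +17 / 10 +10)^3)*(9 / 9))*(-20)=643824594 / 25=25752983.76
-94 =-94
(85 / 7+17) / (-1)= -204 / 7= -29.14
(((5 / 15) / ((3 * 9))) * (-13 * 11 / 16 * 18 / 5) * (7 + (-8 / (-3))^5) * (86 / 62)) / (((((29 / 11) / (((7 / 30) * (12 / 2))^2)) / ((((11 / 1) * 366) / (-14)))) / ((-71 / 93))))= -777507829615517 / 60949503000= -12756.59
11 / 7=1.57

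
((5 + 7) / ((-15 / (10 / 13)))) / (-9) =8 / 117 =0.07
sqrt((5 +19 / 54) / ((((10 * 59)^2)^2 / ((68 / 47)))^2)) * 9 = 289 * sqrt(6) / 2847579835000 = 0.00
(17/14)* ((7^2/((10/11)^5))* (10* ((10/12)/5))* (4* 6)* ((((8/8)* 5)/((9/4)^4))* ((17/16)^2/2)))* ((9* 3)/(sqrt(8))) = 5538704941* sqrt(2)/1944000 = 4029.28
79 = 79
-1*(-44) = 44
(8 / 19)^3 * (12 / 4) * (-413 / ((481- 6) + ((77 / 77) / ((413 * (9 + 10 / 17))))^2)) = -718714800112512 / 3691218325878569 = -0.19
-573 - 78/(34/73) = -12588/17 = -740.47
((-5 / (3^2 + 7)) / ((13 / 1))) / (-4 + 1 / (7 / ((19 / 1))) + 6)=-35 / 6864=-0.01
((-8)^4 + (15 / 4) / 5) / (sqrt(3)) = 16387 * sqrt(3) / 12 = 2365.26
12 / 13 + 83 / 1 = 83.92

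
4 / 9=0.44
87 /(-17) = -87 /17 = -5.12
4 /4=1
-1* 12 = -12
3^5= 243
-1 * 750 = -750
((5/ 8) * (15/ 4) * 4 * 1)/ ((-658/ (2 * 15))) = -1125/ 2632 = -0.43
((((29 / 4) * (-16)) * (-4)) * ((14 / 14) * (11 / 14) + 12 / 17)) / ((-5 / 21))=-49416 / 17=-2906.82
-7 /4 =-1.75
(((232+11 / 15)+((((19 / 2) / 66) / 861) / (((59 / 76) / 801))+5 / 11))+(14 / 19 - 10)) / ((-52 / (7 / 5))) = -11896190497 / 1971726900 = -6.03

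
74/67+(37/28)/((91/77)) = 54205/24388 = 2.22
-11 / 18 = -0.61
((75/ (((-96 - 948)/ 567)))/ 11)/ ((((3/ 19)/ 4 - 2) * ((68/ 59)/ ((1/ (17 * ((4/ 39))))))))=206572275/ 219783344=0.94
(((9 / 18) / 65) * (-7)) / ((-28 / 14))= 7 / 260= 0.03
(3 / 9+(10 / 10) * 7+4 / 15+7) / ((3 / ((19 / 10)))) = 1387 / 150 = 9.25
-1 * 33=-33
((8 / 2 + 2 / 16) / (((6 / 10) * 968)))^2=25 / 495616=0.00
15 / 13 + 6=93 / 13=7.15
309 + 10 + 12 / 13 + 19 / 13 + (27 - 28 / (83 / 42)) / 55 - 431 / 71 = 265911554 / 842699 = 315.55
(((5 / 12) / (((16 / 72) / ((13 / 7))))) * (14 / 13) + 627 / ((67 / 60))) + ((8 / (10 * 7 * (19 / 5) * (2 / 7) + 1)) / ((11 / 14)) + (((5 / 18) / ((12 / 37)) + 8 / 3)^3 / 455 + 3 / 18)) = 21026696893234787 / 37173446069760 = 565.64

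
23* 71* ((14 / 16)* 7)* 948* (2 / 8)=18964029 / 8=2370503.62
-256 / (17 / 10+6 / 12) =-116.36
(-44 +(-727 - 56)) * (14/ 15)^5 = -444780448/ 759375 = -585.72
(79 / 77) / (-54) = -79 / 4158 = -0.02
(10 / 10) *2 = 2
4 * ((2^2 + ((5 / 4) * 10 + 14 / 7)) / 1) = 74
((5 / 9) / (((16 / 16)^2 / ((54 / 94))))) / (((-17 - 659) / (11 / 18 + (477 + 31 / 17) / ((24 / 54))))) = -1649285 / 3240744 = -0.51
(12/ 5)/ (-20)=-3/ 25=-0.12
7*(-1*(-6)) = 42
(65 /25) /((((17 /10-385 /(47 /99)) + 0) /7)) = -8554 /380351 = -0.02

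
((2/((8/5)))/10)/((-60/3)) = -1/160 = -0.01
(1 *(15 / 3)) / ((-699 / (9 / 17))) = -15 / 3961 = -0.00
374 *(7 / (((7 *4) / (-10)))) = -935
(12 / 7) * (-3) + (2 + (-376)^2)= 989610 / 7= 141372.86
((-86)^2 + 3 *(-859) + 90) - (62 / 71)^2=4908.24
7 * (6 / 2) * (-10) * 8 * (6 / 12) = -840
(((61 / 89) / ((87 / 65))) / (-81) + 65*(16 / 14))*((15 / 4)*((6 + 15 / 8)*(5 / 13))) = 627129625 / 743328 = 843.68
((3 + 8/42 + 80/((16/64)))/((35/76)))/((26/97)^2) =9767.89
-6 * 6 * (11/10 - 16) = 2682/5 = 536.40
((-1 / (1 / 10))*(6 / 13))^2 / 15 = 240 / 169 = 1.42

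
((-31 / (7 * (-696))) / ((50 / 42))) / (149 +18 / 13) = 403 / 11339000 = 0.00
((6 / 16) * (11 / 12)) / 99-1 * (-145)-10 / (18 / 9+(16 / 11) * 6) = 2448059 / 16992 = 144.07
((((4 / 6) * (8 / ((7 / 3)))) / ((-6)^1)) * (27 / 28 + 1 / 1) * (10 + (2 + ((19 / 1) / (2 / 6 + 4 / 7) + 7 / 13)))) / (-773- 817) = 4796 / 303849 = 0.02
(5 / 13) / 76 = 5 / 988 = 0.01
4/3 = 1.33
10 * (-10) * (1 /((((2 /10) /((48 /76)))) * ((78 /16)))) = -16000 /247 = -64.78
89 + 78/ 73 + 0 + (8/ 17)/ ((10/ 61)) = 576687/ 6205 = 92.94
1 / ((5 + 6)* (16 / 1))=1 / 176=0.01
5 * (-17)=-85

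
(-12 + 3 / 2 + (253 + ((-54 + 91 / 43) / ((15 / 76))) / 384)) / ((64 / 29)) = 434223119 / 3962880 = 109.57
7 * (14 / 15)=98 / 15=6.53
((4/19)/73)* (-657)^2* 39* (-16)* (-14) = 206623872/19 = 10874940.63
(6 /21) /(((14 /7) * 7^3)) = 1 /2401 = 0.00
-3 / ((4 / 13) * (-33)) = 13 / 44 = 0.30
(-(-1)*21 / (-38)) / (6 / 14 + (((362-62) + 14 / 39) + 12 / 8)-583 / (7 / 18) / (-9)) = -819 / 694849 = -0.00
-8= -8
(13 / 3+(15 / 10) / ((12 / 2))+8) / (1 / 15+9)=755 / 544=1.39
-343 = -343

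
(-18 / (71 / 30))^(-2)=5041 / 291600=0.02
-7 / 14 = -1 / 2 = -0.50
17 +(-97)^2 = 9426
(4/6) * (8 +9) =11.33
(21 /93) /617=7 /19127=0.00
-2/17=-0.12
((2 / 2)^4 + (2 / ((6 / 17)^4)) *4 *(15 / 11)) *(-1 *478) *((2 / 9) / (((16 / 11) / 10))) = -499747805 / 972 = -514143.83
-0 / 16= 0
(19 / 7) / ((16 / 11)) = 209 / 112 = 1.87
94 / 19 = 4.95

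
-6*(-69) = 414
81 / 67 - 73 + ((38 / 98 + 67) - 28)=-106380 / 3283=-32.40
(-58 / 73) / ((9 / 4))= -0.35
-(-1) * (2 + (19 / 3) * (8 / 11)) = 6.61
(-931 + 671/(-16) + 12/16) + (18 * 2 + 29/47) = -703549/752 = -935.57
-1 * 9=-9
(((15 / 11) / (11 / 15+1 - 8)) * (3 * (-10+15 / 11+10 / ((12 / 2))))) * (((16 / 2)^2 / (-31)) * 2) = -3312000 / 176297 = -18.79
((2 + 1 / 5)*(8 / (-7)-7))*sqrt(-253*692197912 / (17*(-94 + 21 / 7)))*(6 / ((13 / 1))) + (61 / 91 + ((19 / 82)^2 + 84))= 51841271 / 611884-1301652*sqrt(46184138) / 100555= -87885.89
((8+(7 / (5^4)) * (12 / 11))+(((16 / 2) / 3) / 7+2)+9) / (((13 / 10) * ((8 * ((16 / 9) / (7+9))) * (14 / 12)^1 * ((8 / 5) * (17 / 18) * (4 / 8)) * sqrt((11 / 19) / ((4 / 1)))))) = 226791009 * sqrt(209) / 65515450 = 50.04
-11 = -11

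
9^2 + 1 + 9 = 91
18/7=2.57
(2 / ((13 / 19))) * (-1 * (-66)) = 2508 / 13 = 192.92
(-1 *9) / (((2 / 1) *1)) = -9 / 2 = -4.50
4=4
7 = 7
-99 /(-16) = 99 /16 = 6.19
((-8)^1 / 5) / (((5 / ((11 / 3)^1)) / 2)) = -176 / 75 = -2.35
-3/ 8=-0.38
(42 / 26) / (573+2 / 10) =105 / 37258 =0.00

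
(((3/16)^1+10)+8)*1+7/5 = 1567/80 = 19.59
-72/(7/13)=-133.71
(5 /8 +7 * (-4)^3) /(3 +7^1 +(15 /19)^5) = -8861958321 /204162920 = -43.41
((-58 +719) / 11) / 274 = 661 / 3014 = 0.22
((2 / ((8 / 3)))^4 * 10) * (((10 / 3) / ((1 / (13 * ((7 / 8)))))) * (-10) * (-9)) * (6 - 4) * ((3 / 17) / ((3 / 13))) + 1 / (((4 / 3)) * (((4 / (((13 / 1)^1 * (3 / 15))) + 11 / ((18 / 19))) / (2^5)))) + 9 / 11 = 71555299407 / 4332416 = 16516.26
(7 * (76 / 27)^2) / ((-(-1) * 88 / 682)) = 313348 / 729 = 429.83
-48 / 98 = -24 / 49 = -0.49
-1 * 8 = -8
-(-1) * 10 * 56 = 560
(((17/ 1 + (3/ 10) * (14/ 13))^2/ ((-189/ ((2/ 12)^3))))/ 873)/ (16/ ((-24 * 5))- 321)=316969/ 12088764250290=0.00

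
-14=-14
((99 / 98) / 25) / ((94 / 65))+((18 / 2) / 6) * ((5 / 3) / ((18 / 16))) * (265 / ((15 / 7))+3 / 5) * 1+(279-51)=627003469 / 1243620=504.18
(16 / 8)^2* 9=36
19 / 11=1.73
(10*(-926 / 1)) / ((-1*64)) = 2315 / 16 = 144.69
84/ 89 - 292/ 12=-6245/ 267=-23.39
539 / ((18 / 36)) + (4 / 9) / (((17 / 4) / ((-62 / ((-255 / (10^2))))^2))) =453594934 / 397953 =1139.82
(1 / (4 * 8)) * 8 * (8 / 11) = 2 / 11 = 0.18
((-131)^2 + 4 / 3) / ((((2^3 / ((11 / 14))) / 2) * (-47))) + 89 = 136387 / 7896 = 17.27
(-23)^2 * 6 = 3174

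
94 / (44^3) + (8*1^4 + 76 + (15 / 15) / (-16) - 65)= 806633 / 42592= 18.94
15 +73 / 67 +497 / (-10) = -22519 / 670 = -33.61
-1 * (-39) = 39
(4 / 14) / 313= 2 / 2191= 0.00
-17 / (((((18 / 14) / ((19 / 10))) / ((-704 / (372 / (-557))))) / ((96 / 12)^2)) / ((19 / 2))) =-67381707008 / 4185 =-16100766.31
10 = 10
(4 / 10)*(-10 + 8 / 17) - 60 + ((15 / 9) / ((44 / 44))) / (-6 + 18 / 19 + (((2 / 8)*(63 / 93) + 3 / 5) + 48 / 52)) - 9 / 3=-8832000997 / 131218155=-67.31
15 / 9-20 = -55 / 3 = -18.33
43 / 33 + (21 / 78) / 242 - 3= -32011 / 18876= -1.70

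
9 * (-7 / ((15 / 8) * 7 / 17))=-408 / 5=-81.60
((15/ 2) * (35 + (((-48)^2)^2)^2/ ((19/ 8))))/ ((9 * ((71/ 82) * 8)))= 1427415984179.27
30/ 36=5/ 6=0.83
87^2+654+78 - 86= 8215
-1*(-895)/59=895/59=15.17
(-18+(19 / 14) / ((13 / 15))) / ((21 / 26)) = -997 / 49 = -20.35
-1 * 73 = -73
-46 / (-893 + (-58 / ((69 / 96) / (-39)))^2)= -24334 / 5238971059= -0.00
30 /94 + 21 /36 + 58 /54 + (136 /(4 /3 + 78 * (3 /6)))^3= 40.31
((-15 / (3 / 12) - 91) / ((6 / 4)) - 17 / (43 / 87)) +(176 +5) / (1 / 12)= 262765 / 129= 2036.94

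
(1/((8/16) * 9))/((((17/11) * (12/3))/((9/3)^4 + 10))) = 1001/306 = 3.27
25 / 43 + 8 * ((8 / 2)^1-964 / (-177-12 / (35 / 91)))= 69.62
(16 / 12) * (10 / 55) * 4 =32 / 33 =0.97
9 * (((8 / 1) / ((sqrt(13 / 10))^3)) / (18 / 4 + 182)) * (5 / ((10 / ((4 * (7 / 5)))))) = 4032 * sqrt(130) / 63037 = 0.73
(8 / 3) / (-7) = -8 / 21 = -0.38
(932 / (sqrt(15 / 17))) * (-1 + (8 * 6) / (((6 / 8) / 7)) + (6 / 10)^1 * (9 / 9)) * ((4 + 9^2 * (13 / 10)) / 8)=94991537 * sqrt(255) / 250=6067572.81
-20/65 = -0.31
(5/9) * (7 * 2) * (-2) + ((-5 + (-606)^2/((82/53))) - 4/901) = 78907957625/332469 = 237339.29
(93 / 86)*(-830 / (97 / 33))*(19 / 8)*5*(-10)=604976625 / 16684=36260.89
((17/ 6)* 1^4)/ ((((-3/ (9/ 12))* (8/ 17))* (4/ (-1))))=289/ 768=0.38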